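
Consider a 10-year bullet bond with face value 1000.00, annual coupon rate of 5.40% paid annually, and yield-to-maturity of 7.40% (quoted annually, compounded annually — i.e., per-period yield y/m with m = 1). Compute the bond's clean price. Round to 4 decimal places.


Coupon per period c = face * coupon_rate / m = 54.000000
Periods per year m = 1; per-period yield y/m = 0.074000
Number of cashflows N = 10
Cashflows (t years, CF_t, discount factor 1/(1+y/m)^(m*t), PV):
  t = 1.0000: CF_t = 54.000000, DF = 0.931099, PV = 50.279330
  t = 2.0000: CF_t = 54.000000, DF = 0.866945, PV = 46.815018
  t = 3.0000: CF_t = 54.000000, DF = 0.807211, PV = 43.589402
  t = 4.0000: CF_t = 54.000000, DF = 0.751593, PV = 40.586036
  t = 5.0000: CF_t = 54.000000, DF = 0.699808, PV = 37.789605
  t = 6.0000: CF_t = 54.000000, DF = 0.651590, PV = 35.185852
  t = 7.0000: CF_t = 54.000000, DF = 0.606694, PV = 32.761501
  t = 8.0000: CF_t = 54.000000, DF = 0.564892, PV = 30.504191
  t = 9.0000: CF_t = 54.000000, DF = 0.525971, PV = 28.402412
  t = 10.0000: CF_t = 1054.000000, DF = 0.489731, PV = 516.175987
Price P = sum_t PV_t = 862.089335

Answer: Price = 862.0893


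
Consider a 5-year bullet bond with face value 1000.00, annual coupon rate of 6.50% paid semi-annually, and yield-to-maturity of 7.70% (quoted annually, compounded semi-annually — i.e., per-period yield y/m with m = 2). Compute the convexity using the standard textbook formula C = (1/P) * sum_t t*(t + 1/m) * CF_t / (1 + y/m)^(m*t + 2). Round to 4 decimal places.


Answer: Convexity = 20.9870

Derivation:
Coupon per period c = face * coupon_rate / m = 32.500000
Periods per year m = 2; per-period yield y/m = 0.038500
Number of cashflows N = 10
Cashflows (t years, CF_t, discount factor 1/(1+y/m)^(m*t), PV):
  t = 0.5000: CF_t = 32.500000, DF = 0.962927, PV = 31.295137
  t = 1.0000: CF_t = 32.500000, DF = 0.927229, PV = 30.134942
  t = 1.5000: CF_t = 32.500000, DF = 0.892854, PV = 29.017758
  t = 2.0000: CF_t = 32.500000, DF = 0.859754, PV = 27.941992
  t = 2.5000: CF_t = 32.500000, DF = 0.827880, PV = 26.906106
  t = 3.0000: CF_t = 32.500000, DF = 0.797188, PV = 25.908624
  t = 3.5000: CF_t = 32.500000, DF = 0.767635, PV = 24.948122
  t = 4.0000: CF_t = 32.500000, DF = 0.739176, PV = 24.023227
  t = 4.5000: CF_t = 32.500000, DF = 0.711773, PV = 23.132622
  t = 5.0000: CF_t = 1032.500000, DF = 0.685386, PV = 707.660658
Price P = sum_t PV_t = 950.969188
Convexity numerator sum_t t*(t + 1/m) * CF_t / (1+y/m)^(m*t + 2):
  t = 0.5000: term = 14.508879
  t = 1.0000: term = 41.912987
  t = 1.5000: term = 80.718319
  t = 2.0000: term = 129.543122
  t = 2.5000: term = 187.110913
  t = 3.0000: term = 252.243889
  t = 3.5000: term = 323.856702
  t = 4.0000: term = 400.950590
  t = 4.5000: term = 482.607836
  t = 5.0000: term = 18044.495476
Convexity = (1/P) * sum = 19957.948715 / 950.969188 = 20.986956


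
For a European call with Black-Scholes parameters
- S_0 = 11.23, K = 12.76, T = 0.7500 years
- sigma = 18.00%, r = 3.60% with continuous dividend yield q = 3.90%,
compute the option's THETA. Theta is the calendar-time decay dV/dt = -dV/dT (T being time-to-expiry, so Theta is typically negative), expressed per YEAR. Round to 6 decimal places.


Answer: Theta = -0.325073

Derivation:
d1 = -0.7558574087; d2 = -0.9117419814
phi(d1) = 0.2998122767; exp(-qT) = 0.9711736407; exp(-rT) = 0.9733612415
Theta = -S*exp(-qT)*phi(d1)*sigma/(2*sqrt(T)) - r*K*exp(-rT)*N(d2) + q*S*exp(-qT)*N(d1)
N(d1) = 0.2248673462; N(d2) = 0.1809522793; sqrt(T) = 0.8660254038
Term 1 = -11.2300 * 0.9711736407 * 0.2998122767 * 0.1800 / (2 * 0.8660254038) = -0.3398113908
Term 2 = -0.0360 * 12.7600 * 0.9733612415 * 0.1809522793 = -0.0809079658
Term 3 = 0.0390 * 11.2300 * 0.9711736407 * 0.2248673462 = 0.0956461832
Theta = -0.3398113908 + (-0.0809079658) + (0.0956461832) = -0.325073


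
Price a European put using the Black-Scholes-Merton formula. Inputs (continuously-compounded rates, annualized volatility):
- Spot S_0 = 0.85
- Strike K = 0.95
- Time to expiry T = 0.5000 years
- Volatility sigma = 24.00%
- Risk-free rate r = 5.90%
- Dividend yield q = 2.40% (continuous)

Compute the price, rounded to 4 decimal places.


Answer: Price = 0.1097

Derivation:
d1 = (ln(S/K) + (r - q + 0.5*sigma^2) * T) / (sigma * sqrt(T)) = -0.46743079
d2 = d1 - sigma * sqrt(T) = -0.63713642
exp(-rT) = 0.97093088; exp(-qT) = 0.98807171
P = K * exp(-rT) * N(-d2) - S_0 * exp(-qT) * N(-d1)
N(-d1) = 0.67990415; N(-d2) = 0.73798200
P = 0.9500 * 0.97093088 * 0.73798200 - 0.8500 * 0.98807171 * 0.67990415 = 0.1097


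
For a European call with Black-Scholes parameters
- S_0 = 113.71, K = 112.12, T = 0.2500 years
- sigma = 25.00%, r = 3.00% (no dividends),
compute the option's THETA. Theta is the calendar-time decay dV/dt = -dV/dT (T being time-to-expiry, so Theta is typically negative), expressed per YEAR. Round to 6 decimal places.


d1 = 0.2351529707; d2 = 0.1101529707
phi(d1) = 0.3880632283; exp(-qT) = 1.0000000000; exp(-rT) = 0.9925280548
Theta = -S*exp(-qT)*phi(d1)*sigma/(2*sqrt(T)) - r*K*exp(-rT)*N(d2) + q*S*exp(-qT)*N(d1)
N(d1) = 0.5929549968; N(d2) = 0.5438559704; sqrt(T) = 0.5000000000
Term 1 = -113.7100 * 1.0000000000 * 0.3880632283 * 0.2500 / (2 * 0.5000000000) = -11.0316674225
Term 2 = -0.0300 * 112.1200 * 0.9925280548 * 0.5438559704 = -1.8156454085
Term 3 = 0 (no dividend yield, q = 0)
Theta = -11.0316674225 + (-1.8156454085) + (0.0000000000) = -12.847313

Answer: Theta = -12.847313


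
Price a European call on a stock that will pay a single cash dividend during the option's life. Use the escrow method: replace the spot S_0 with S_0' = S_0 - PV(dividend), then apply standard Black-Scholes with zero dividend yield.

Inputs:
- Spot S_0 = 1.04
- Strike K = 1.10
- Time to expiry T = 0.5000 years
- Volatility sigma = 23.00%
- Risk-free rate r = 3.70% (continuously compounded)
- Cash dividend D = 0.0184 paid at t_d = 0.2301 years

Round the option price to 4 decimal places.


Answer: Price = 0.0429

Derivation:
PV(D) = D * exp(-r * t_d) = 0.0184 * 0.99152244 = 0.01824401
S_0' = S_0 - PV(D) = 1.0400 - 0.01824401 = 1.02175599
d1 = (ln(S_0'/K) + (r + sigma^2/2)*T) / (sigma*sqrt(T)) = -0.25863185
d2 = d1 - sigma*sqrt(T) = -0.42126641
exp(-rT) = 0.98167007
N(d1) = 0.39795965; N(d2) = 0.33678028
C = S_0' * N(d1) - K * exp(-rT) * N(d2) = 1.02175599 * 0.39795965 - 1.1000 * 0.98167007 * 0.33678028 = 0.0429


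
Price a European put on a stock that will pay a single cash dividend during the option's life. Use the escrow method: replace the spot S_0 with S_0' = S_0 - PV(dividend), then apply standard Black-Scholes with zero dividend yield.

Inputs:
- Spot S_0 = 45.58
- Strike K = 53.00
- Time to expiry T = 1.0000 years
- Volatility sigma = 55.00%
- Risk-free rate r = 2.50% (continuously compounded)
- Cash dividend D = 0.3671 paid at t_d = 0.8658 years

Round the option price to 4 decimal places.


PV(D) = D * exp(-r * t_d) = 0.3671 * 0.97858757 = 0.35923950
S_0' = S_0 - PV(D) = 45.5800 - 0.35923950 = 45.22076050
d1 = (ln(S_0'/K) + (r + sigma^2/2)*T) / (sigma*sqrt(T)) = 0.03184431
d2 = d1 - sigma*sqrt(T) = -0.51815569
exp(-rT) = 0.97530991
N(-d1) = 0.48729810; N(-d2) = 0.69782518
P = K * exp(-rT) * N(-d2) - S_0' * N(-d1) = 53.0000 * 0.97530991 * 0.69782518 - 45.22076050 * 0.48729810 = 14.0356

Answer: Price = 14.0356


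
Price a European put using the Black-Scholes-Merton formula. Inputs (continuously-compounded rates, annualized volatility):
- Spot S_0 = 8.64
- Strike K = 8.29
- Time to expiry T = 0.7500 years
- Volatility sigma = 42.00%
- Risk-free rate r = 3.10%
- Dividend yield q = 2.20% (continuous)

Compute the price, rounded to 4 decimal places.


d1 = (ln(S/K) + (r - q + 0.5*sigma^2) * T) / (sigma * sqrt(T)) = 0.31411323
d2 = d1 - sigma * sqrt(T) = -0.04961744
exp(-rT) = 0.97701820; exp(-qT) = 0.98363538
P = K * exp(-rT) * N(-d2) - S_0 * exp(-qT) * N(-d1)
N(-d1) = 0.37671752; N(-d2) = 0.51978638
P = 8.2900 * 0.97701820 * 0.51978638 - 8.6400 * 0.98363538 * 0.37671752 = 1.0084

Answer: Price = 1.0084


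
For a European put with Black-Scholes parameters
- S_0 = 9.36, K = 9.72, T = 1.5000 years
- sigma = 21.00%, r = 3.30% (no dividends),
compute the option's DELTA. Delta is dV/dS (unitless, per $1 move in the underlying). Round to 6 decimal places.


Answer: Delta = -0.430807

Derivation:
d1 = 0.1743207448; d2 = -0.0828756782
phi(d1) = 0.3929266231; exp(-qT) = 1.0000000000; exp(-rT) = 0.9517051581
N(-d1) = 0.4308066984
Delta = -exp(-qT) * N(-d1) = -1.0000000000 * 0.4308066984 = -0.430807


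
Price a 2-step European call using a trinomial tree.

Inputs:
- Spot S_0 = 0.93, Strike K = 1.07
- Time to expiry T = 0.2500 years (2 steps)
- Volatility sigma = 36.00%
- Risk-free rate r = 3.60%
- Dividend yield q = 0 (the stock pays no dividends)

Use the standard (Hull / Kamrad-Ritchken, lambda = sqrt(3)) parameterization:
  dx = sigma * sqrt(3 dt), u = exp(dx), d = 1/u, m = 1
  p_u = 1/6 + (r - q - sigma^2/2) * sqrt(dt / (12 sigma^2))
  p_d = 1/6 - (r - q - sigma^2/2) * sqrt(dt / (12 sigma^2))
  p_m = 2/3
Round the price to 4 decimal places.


dt = T/N = 0.125000; dx = sigma*sqrt(3*dt) = 0.220454
u = exp(dx) = 1.246643; d = 1/u = 0.802154
p_u = 0.158502, p_m = 0.666667, p_d = 0.174832
Discount per step: exp(-r*dt) = 0.995510
Stock lattice S(k, j) with j the centered position index:
  k=0: S(0,+0) = 0.9300
  k=1: S(1,-1) = 0.7460; S(1,+0) = 0.9300; S(1,+1) = 1.1594
  k=2: S(2,-2) = 0.5984; S(2,-1) = 0.7460; S(2,+0) = 0.9300; S(2,+1) = 1.1594; S(2,+2) = 1.4453
Terminal payoffs V(N, j) = max(S_T - K, 0):
  V(2,-2) = 0.000000; V(2,-1) = 0.000000; V(2,+0) = 0.000000; V(2,+1) = 0.089378; V(2,+2) = 0.375330
Backward induction: V(k, j) = exp(-r*dt) * [p_u * V(k+1, j+1) + p_m * V(k+1, j) + p_d * V(k+1, j-1)]
  V(1,-1) = exp(-r*dt) * [p_u*0.000000 + p_m*0.000000 + p_d*0.000000] = 0.000000
  V(1,+0) = exp(-r*dt) * [p_u*0.089378 + p_m*0.000000 + p_d*0.000000] = 0.014103
  V(1,+1) = exp(-r*dt) * [p_u*0.375330 + p_m*0.089378 + p_d*0.000000] = 0.118541
  V(0,+0) = exp(-r*dt) * [p_u*0.118541 + p_m*0.014103 + p_d*0.000000] = 0.028064

Answer: Price = V(0,0) = 0.0281


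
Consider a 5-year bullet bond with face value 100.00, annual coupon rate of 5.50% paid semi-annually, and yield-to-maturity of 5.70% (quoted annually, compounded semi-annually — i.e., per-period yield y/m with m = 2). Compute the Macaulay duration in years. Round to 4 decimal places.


Answer: Macaulay duration = 4.4359 years

Derivation:
Coupon per period c = face * coupon_rate / m = 2.750000
Periods per year m = 2; per-period yield y/m = 0.028500
Number of cashflows N = 10
Cashflows (t years, CF_t, discount factor 1/(1+y/m)^(m*t), PV):
  t = 0.5000: CF_t = 2.750000, DF = 0.972290, PV = 2.673797
  t = 1.0000: CF_t = 2.750000, DF = 0.945347, PV = 2.599705
  t = 1.5000: CF_t = 2.750000, DF = 0.919152, PV = 2.527667
  t = 2.0000: CF_t = 2.750000, DF = 0.893682, PV = 2.457624
  t = 2.5000: CF_t = 2.750000, DF = 0.868917, PV = 2.389523
  t = 3.0000: CF_t = 2.750000, DF = 0.844840, PV = 2.323309
  t = 3.5000: CF_t = 2.750000, DF = 0.821429, PV = 2.258929
  t = 4.0000: CF_t = 2.750000, DF = 0.798667, PV = 2.196334
  t = 4.5000: CF_t = 2.750000, DF = 0.776536, PV = 2.135473
  t = 5.0000: CF_t = 102.750000, DF = 0.755018, PV = 77.578052
Price P = sum_t PV_t = 99.140412
Macaulay numerator sum_t t * PV_t:
  t * PV_t at t = 0.5000: 1.336898
  t * PV_t at t = 1.0000: 2.599705
  t * PV_t at t = 1.5000: 3.791500
  t * PV_t at t = 2.0000: 4.915249
  t * PV_t at t = 2.5000: 5.973807
  t * PV_t at t = 3.0000: 6.969926
  t * PV_t at t = 3.5000: 7.906252
  t * PV_t at t = 4.0000: 8.785335
  t * PV_t at t = 4.5000: 9.609627
  t * PV_t at t = 5.0000: 387.890260
Macaulay duration D = (sum_t t * PV_t) / P = 439.778560 / 99.140412 = 4.435916


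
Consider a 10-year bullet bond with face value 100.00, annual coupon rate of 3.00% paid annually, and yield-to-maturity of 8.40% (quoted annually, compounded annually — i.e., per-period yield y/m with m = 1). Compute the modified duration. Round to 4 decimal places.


Answer: Modified duration = 7.7644

Derivation:
Coupon per period c = face * coupon_rate / m = 3.000000
Periods per year m = 1; per-period yield y/m = 0.084000
Number of cashflows N = 10
Cashflows (t years, CF_t, discount factor 1/(1+y/m)^(m*t), PV):
  t = 1.0000: CF_t = 3.000000, DF = 0.922509, PV = 2.767528
  t = 2.0000: CF_t = 3.000000, DF = 0.851023, PV = 2.553070
  t = 3.0000: CF_t = 3.000000, DF = 0.785077, PV = 2.355230
  t = 4.0000: CF_t = 3.000000, DF = 0.724241, PV = 2.172722
  t = 5.0000: CF_t = 3.000000, DF = 0.668119, PV = 2.004356
  t = 6.0000: CF_t = 3.000000, DF = 0.616346, PV = 1.849037
  t = 7.0000: CF_t = 3.000000, DF = 0.568585, PV = 1.705754
  t = 8.0000: CF_t = 3.000000, DF = 0.524524, PV = 1.573573
  t = 9.0000: CF_t = 3.000000, DF = 0.483879, PV = 1.451636
  t = 10.0000: CF_t = 103.000000, DF = 0.446383, PV = 45.977399
Price P = sum_t PV_t = 64.410305
First compute Macaulay numerator sum_t t * PV_t:
  t * PV_t at t = 1.0000: 2.767528
  t * PV_t at t = 2.0000: 5.106140
  t * PV_t at t = 3.0000: 7.065691
  t * PV_t at t = 4.0000: 8.690887
  t * PV_t at t = 5.0000: 10.021780
  t * PV_t at t = 6.0000: 11.094221
  t * PV_t at t = 7.0000: 11.940275
  t * PV_t at t = 8.0000: 12.588587
  t * PV_t at t = 9.0000: 13.064724
  t * PV_t at t = 10.0000: 459.773994
Macaulay duration D = 542.113826 / 64.410305 = 8.416570
Modified duration = D / (1 + y/m) = 8.416570 / (1 + 0.084000) = 7.764363


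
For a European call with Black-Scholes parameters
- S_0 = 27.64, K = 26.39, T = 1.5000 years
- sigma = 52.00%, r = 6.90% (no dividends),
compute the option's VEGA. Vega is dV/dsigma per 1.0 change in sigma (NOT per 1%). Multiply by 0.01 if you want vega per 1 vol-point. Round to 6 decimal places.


d1 = 0.5536142773; d2 = -0.0832530558
phi(d1) = 0.3422605749; exp(-qT) = 1.0000000000; exp(-rT) = 0.9016760227
Vega = S * exp(-qT) * phi(d1) * sqrt(T) = 27.6400 * 1.0000000000 * 0.3422605749 * 1.2247448714 = 11.586187

Answer: Vega = 11.586187


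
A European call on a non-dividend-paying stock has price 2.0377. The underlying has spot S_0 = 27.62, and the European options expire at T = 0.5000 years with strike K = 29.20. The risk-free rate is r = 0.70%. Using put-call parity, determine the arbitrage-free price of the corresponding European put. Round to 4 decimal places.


Answer: Put price = 3.5157

Derivation:
Put-call parity: C - P = S_0 * exp(-qT) - K * exp(-rT).
S_0 * exp(-qT) = 27.6200 * 1.00000000 = 27.62000000
K * exp(-rT) = 29.2000 * 0.99650612 = 29.09797864
P = C - S*exp(-qT) + K*exp(-rT)
P = 2.0377 - 27.62000000 + 29.09797864 = 3.5157


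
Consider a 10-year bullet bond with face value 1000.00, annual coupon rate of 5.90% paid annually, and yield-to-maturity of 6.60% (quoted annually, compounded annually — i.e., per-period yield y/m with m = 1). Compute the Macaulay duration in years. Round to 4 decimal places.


Answer: Macaulay duration = 7.7674 years

Derivation:
Coupon per period c = face * coupon_rate / m = 59.000000
Periods per year m = 1; per-period yield y/m = 0.066000
Number of cashflows N = 10
Cashflows (t years, CF_t, discount factor 1/(1+y/m)^(m*t), PV):
  t = 1.0000: CF_t = 59.000000, DF = 0.938086, PV = 55.347092
  t = 2.0000: CF_t = 59.000000, DF = 0.880006, PV = 51.920349
  t = 3.0000: CF_t = 59.000000, DF = 0.825521, PV = 48.705768
  t = 4.0000: CF_t = 59.000000, DF = 0.774410, PV = 45.690214
  t = 5.0000: CF_t = 59.000000, DF = 0.726464, PV = 42.861364
  t = 6.0000: CF_t = 59.000000, DF = 0.681486, PV = 40.207659
  t = 7.0000: CF_t = 59.000000, DF = 0.639292, PV = 37.718254
  t = 8.0000: CF_t = 59.000000, DF = 0.599711, PV = 35.382977
  t = 9.0000: CF_t = 59.000000, DF = 0.562581, PV = 33.192286
  t = 10.0000: CF_t = 1059.000000, DF = 0.527750, PV = 558.886878
Price P = sum_t PV_t = 949.912842
Macaulay numerator sum_t t * PV_t:
  t * PV_t at t = 1.0000: 55.347092
  t * PV_t at t = 2.0000: 103.840698
  t * PV_t at t = 3.0000: 146.117305
  t * PV_t at t = 4.0000: 182.760856
  t * PV_t at t = 5.0000: 214.306820
  t * PV_t at t = 6.0000: 241.245951
  t * PV_t at t = 7.0000: 264.027777
  t * PV_t at t = 8.0000: 283.063819
  t * PV_t at t = 9.0000: 298.730578
  t * PV_t at t = 10.0000: 5588.868782
Macaulay duration D = (sum_t t * PV_t) / P = 7378.309678 / 949.912842 = 7.767354


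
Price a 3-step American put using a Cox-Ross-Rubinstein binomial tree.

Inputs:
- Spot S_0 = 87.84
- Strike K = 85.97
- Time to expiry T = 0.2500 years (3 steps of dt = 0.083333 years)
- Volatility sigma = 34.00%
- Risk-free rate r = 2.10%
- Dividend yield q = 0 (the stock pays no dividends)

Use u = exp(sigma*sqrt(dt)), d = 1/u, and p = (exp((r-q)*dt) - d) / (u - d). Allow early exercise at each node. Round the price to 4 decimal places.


dt = T/N = 0.083333
u = exp(sigma*sqrt(dt)) = 1.103128; d = 1/u = 0.906513
p = (exp((r-q)*dt) - d) / (u - d) = 0.484391
Discount per step: exp(-r*dt) = 0.998252
Stock lattice S(k, i) with i counting down-moves:
  k=0: S(0,0) = 87.8400
  k=1: S(1,0) = 96.8987; S(1,1) = 79.6281
  k=2: S(2,0) = 106.8917; S(2,1) = 87.8400; S(2,2) = 72.1840
  k=3: S(3,0) = 117.9152; S(3,1) = 96.8987; S(3,2) = 79.6281; S(3,3) = 65.4357
Terminal payoffs V(N, i) = max(K - S_T, 0):
  V(3,0) = 0.000000; V(3,1) = 0.000000; V(3,2) = 6.341869; V(3,3) = 20.534276
Backward induction: V(k, i) = exp(-r*dt) * [p * V(k+1, i) + (1-p) * V(k+1, i+1)]; then take max(V_cont, immediate exercise) for American.
  V(2,0) = exp(-r*dt) * [p*0.000000 + (1-p)*0.000000] = 0.000000; exercise = 0.000000; V(2,0) = max -> 0.000000
  V(2,1) = exp(-r*dt) * [p*0.000000 + (1-p)*6.341869] = 3.264209; exercise = 0.000000; V(2,1) = max -> 3.264209
  V(2,2) = exp(-r*dt) * [p*6.341869 + (1-p)*20.534276] = 13.635722; exercise = 13.786038; V(2,2) = max -> 13.786038
  V(1,0) = exp(-r*dt) * [p*0.000000 + (1-p)*3.264209] = 1.680114; exercise = 0.000000; V(1,0) = max -> 1.680114
  V(1,1) = exp(-r*dt) * [p*3.264209 + (1-p)*13.786038] = 8.674168; exercise = 6.341869; V(1,1) = max -> 8.674168
  V(0,0) = exp(-r*dt) * [p*1.680114 + (1-p)*8.674168] = 5.277070; exercise = 0.000000; V(0,0) = max -> 5.277070

Answer: Price = V(0,0) = 5.2771


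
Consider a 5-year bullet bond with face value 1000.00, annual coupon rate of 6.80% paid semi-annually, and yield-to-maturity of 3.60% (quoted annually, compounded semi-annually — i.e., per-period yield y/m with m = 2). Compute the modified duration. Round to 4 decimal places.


Answer: Modified duration = 4.2965

Derivation:
Coupon per period c = face * coupon_rate / m = 34.000000
Periods per year m = 2; per-period yield y/m = 0.018000
Number of cashflows N = 10
Cashflows (t years, CF_t, discount factor 1/(1+y/m)^(m*t), PV):
  t = 0.5000: CF_t = 34.000000, DF = 0.982318, PV = 33.398821
  t = 1.0000: CF_t = 34.000000, DF = 0.964949, PV = 32.808272
  t = 1.5000: CF_t = 34.000000, DF = 0.947887, PV = 32.228165
  t = 2.0000: CF_t = 34.000000, DF = 0.931127, PV = 31.658316
  t = 2.5000: CF_t = 34.000000, DF = 0.914663, PV = 31.098542
  t = 3.0000: CF_t = 34.000000, DF = 0.898490, PV = 30.548666
  t = 3.5000: CF_t = 34.000000, DF = 0.882603, PV = 30.008513
  t = 4.0000: CF_t = 34.000000, DF = 0.866997, PV = 29.477910
  t = 4.5000: CF_t = 34.000000, DF = 0.851667, PV = 28.956690
  t = 5.0000: CF_t = 1034.000000, DF = 0.836608, PV = 865.053084
Price P = sum_t PV_t = 1145.236979
First compute Macaulay numerator sum_t t * PV_t:
  t * PV_t at t = 0.5000: 16.699411
  t * PV_t at t = 1.0000: 32.808272
  t * PV_t at t = 1.5000: 48.342248
  t * PV_t at t = 2.0000: 63.316631
  t * PV_t at t = 2.5000: 77.746355
  t * PV_t at t = 3.0000: 91.645998
  t * PV_t at t = 3.5000: 105.029794
  t * PV_t at t = 4.0000: 117.911641
  t * PV_t at t = 4.5000: 130.305104
  t * PV_t at t = 5.0000: 4325.265420
Macaulay duration D = 5009.070875 / 1145.236979 = 4.373829
Modified duration = D / (1 + y/m) = 4.373829 / (1 + 0.018000) = 4.296492


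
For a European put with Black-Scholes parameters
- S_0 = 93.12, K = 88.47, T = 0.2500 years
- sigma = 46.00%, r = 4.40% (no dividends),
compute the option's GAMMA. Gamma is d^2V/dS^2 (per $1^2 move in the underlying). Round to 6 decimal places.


d1 = 0.3855455326; d2 = 0.1555455326
phi(d1) = 0.3703668744; exp(-qT) = 1.0000000000; exp(-rT) = 0.9890602788
Gamma = exp(-qT) * phi(d1) / (S * sigma * sqrt(T)) = 1.0000000000 * 0.3703668744 / (93.1200 * 0.4600 * 0.5000000000) = 0.017293

Answer: Gamma = 0.017293


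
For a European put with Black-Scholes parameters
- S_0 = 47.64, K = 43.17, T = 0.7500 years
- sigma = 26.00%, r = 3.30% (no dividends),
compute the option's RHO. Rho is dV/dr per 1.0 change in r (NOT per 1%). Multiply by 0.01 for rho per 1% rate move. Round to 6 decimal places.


Answer: Rho = -10.480684

Derivation:
d1 = 0.6600753914; d2 = 0.4349087864
phi(d1) = 0.3208478376; exp(-qT) = 1.0000000000; exp(-rT) = 0.9755537700
N(-d2) = 0.3318143183
Rho = -K*T*exp(-rT)*N(-d2) = -43.1700 * 0.7500 * 0.9755537700 * 0.3318143183 = -10.480684


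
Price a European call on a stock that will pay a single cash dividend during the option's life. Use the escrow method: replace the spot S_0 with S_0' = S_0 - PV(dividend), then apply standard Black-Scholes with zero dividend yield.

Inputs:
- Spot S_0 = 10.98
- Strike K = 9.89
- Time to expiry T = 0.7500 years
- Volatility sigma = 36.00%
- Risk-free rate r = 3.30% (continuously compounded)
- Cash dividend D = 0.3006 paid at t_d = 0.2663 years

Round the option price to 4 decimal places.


Answer: Price = 1.8420

Derivation:
PV(D) = D * exp(-r * t_d) = 0.3006 * 0.99125060 = 0.29796993
S_0' = S_0 - PV(D) = 10.9800 - 0.29796993 = 10.68203007
d1 = (ln(S_0'/K) + (r + sigma^2/2)*T) / (sigma*sqrt(T)) = 0.48237214
d2 = d1 - sigma*sqrt(T) = 0.17060300
exp(-rT) = 0.97555377
N(d1) = 0.68522920; N(d2) = 0.56773203
C = S_0' * N(d1) - K * exp(-rT) * N(d2) = 10.68203007 * 0.68522920 - 9.8900 * 0.97555377 * 0.56773203 = 1.8420


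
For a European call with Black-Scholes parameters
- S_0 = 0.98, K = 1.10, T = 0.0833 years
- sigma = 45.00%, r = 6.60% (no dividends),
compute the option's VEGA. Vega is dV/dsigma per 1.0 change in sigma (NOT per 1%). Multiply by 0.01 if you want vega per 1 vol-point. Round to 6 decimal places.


Answer: Vega = 0.083105

Derivation:
d1 = -0.7821270521; d2 = -0.9120048793
phi(d1) = 0.2938164883; exp(-qT) = 1.0000000000; exp(-rT) = 0.9945172852
Vega = S * exp(-qT) * phi(d1) * sqrt(T) = 0.9800 * 1.0000000000 * 0.2938164883 * 0.2886173938 = 0.083105


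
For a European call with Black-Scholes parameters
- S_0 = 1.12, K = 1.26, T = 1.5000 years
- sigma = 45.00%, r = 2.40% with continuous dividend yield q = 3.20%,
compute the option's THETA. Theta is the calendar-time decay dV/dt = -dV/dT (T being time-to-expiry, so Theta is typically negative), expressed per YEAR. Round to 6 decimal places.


d1 = 0.0400844741; d2 = -0.5110507180
phi(d1) = 0.3986219059; exp(-qT) = 0.9531337871; exp(-rT) = 0.9646402935
Theta = -S*exp(-qT)*phi(d1)*sigma/(2*sqrt(T)) - r*K*exp(-rT)*N(d2) + q*S*exp(-qT)*N(d1)
N(d1) = 0.5159871101; N(d2) = 0.3046577716; sqrt(T) = 1.2247448714
Term 1 = -1.1200 * 0.9531337871 * 0.3986219059 * 0.4500 / (2 * 1.2247448714) = -0.0781753686
Term 2 = -0.0240 * 1.2600 * 0.9646402935 * 0.3046577716 = -0.0088870873
Term 3 = 0.0320 * 1.1200 * 0.9531337871 * 0.5159871101 = 0.0176262822
Theta = -0.0781753686 + (-0.0088870873) + (0.0176262822) = -0.069436

Answer: Theta = -0.069436


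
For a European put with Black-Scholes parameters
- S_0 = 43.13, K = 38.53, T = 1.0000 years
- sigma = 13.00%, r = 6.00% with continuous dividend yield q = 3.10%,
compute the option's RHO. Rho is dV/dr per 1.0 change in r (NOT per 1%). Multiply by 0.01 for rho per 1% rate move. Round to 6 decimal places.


Answer: Rho = -5.534858

Derivation:
d1 = 1.1556280925; d2 = 1.0256280925
phi(d1) = 0.2046044497; exp(-qT) = 0.9694755731; exp(-rT) = 0.9417645336
N(-d2) = 0.1525334603
Rho = -K*T*exp(-rT)*N(-d2) = -38.5300 * 1.0000 * 0.9417645336 * 0.1525334603 = -5.534858


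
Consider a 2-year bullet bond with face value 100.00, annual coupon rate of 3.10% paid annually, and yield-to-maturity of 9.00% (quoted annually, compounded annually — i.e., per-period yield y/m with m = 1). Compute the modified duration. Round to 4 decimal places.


Answer: Modified duration = 1.8057

Derivation:
Coupon per period c = face * coupon_rate / m = 3.100000
Periods per year m = 1; per-period yield y/m = 0.090000
Number of cashflows N = 2
Cashflows (t years, CF_t, discount factor 1/(1+y/m)^(m*t), PV):
  t = 1.0000: CF_t = 3.100000, DF = 0.917431, PV = 2.844037
  t = 2.0000: CF_t = 103.100000, DF = 0.841680, PV = 86.777207
Price P = sum_t PV_t = 89.621244
First compute Macaulay numerator sum_t t * PV_t:
  t * PV_t at t = 1.0000: 2.844037
  t * PV_t at t = 2.0000: 173.554415
Macaulay duration D = 176.398451 / 89.621244 = 1.968266
Modified duration = D / (1 + y/m) = 1.968266 / (1 + 0.090000) = 1.805749


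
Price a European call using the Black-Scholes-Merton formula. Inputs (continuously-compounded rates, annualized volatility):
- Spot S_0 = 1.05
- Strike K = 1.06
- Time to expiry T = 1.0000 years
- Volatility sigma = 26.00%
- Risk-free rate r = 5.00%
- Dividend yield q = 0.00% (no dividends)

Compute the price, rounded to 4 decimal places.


d1 = (ln(S/K) + (r - q + 0.5*sigma^2) * T) / (sigma * sqrt(T)) = 0.28585098
d2 = d1 - sigma * sqrt(T) = 0.02585098
exp(-rT) = 0.95122942; exp(-qT) = 1.00000000
C = S_0 * exp(-qT) * N(d1) - K * exp(-rT) * N(d2)
N(d1) = 0.61250387; N(d2) = 0.51031190
C = 1.0500 * 1.00000000 * 0.61250387 - 1.0600 * 0.95122942 * 0.51031190 = 0.1286

Answer: Price = 0.1286


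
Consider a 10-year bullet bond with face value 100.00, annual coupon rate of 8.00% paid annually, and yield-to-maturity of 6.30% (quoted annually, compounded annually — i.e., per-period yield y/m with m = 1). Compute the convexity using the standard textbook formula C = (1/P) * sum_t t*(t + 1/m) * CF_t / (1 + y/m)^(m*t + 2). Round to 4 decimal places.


Answer: Convexity = 64.4593

Derivation:
Coupon per period c = face * coupon_rate / m = 8.000000
Periods per year m = 1; per-period yield y/m = 0.063000
Number of cashflows N = 10
Cashflows (t years, CF_t, discount factor 1/(1+y/m)^(m*t), PV):
  t = 1.0000: CF_t = 8.000000, DF = 0.940734, PV = 7.525870
  t = 2.0000: CF_t = 8.000000, DF = 0.884980, PV = 7.079840
  t = 3.0000: CF_t = 8.000000, DF = 0.832531, PV = 6.660245
  t = 4.0000: CF_t = 8.000000, DF = 0.783190, PV = 6.265517
  t = 5.0000: CF_t = 8.000000, DF = 0.736773, PV = 5.894184
  t = 6.0000: CF_t = 8.000000, DF = 0.693107, PV = 5.544858
  t = 7.0000: CF_t = 8.000000, DF = 0.652029, PV = 5.216235
  t = 8.0000: CF_t = 8.000000, DF = 0.613386, PV = 4.907088
  t = 9.0000: CF_t = 8.000000, DF = 0.577033, PV = 4.616264
  t = 10.0000: CF_t = 108.000000, DF = 0.542834, PV = 58.626114
Price P = sum_t PV_t = 112.336215
Convexity numerator sum_t t*(t + 1/m) * CF_t / (1+y/m)^(m*t + 2):
  t = 1.0000: term = 13.320490
  t = 2.0000: term = 37.593103
  t = 3.0000: term = 70.730204
  t = 4.0000: term = 110.897153
  t = 5.0000: term = 156.487045
  t = 6.0000: term = 206.097708
  t = 7.0000: term = 258.510765
  t = 8.0000: term = 312.672610
  t = 9.0000: term = 367.677104
  t = 10.0000: term = 5707.123444
Convexity = (1/P) * sum = 7241.109626 / 112.336215 = 64.459263


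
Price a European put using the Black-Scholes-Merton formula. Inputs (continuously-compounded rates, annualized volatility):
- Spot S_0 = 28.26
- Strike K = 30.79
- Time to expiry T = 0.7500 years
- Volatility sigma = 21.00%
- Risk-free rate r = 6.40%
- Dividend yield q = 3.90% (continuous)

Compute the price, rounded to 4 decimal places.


Answer: Price = 3.1458

Derivation:
d1 = (ln(S/K) + (r - q + 0.5*sigma^2) * T) / (sigma * sqrt(T)) = -0.27743102
d2 = d1 - sigma * sqrt(T) = -0.45929635
exp(-rT) = 0.95313379; exp(-qT) = 0.97117364
P = K * exp(-rT) * N(-d2) - S_0 * exp(-qT) * N(-d1)
N(-d1) = 0.60927542; N(-d2) = 0.67698932
P = 30.7900 * 0.95313379 * 0.67698932 - 28.2600 * 0.97117364 * 0.60927542 = 3.1458


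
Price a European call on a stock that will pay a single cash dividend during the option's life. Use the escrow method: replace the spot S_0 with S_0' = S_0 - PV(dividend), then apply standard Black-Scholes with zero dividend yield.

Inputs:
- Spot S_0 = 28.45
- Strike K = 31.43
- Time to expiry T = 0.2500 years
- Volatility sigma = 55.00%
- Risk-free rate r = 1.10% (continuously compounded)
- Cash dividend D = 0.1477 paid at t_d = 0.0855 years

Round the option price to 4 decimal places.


PV(D) = D * exp(-r * t_d) = 0.1477 * 0.99905994 = 0.14756115
S_0' = S_0 - PV(D) = 28.4500 - 0.14756115 = 28.30243885
d1 = (ln(S_0'/K) + (r + sigma^2/2)*T) / (sigma*sqrt(T)) = -0.23364499
d2 = d1 - sigma*sqrt(T) = -0.50864499
exp(-rT) = 0.99725378
N(d1) = 0.40763030; N(d2) = 0.30550054
C = S_0' * N(d1) - K * exp(-rT) * N(d2) = 28.30243885 * 0.40763030 - 31.4300 * 0.99725378 * 0.30550054 = 1.9614

Answer: Price = 1.9614


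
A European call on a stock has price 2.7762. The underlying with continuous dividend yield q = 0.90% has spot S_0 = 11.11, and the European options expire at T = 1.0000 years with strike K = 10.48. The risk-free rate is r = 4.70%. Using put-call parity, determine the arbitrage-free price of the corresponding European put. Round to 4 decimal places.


Answer: Put price = 1.7646

Derivation:
Put-call parity: C - P = S_0 * exp(-qT) - K * exp(-rT).
S_0 * exp(-qT) = 11.1100 * 0.99104038 = 11.01045861
K * exp(-rT) = 10.4800 * 0.95408740 = 9.99883593
P = C - S*exp(-qT) + K*exp(-rT)
P = 2.7762 - 11.01045861 + 9.99883593 = 1.7646


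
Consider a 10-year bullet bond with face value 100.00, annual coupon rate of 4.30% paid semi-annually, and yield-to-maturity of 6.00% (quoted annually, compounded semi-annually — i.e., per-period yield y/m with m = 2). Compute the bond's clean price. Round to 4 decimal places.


Coupon per period c = face * coupon_rate / m = 2.150000
Periods per year m = 2; per-period yield y/m = 0.030000
Number of cashflows N = 20
Cashflows (t years, CF_t, discount factor 1/(1+y/m)^(m*t), PV):
  t = 0.5000: CF_t = 2.150000, DF = 0.970874, PV = 2.087379
  t = 1.0000: CF_t = 2.150000, DF = 0.942596, PV = 2.026581
  t = 1.5000: CF_t = 2.150000, DF = 0.915142, PV = 1.967555
  t = 2.0000: CF_t = 2.150000, DF = 0.888487, PV = 1.910247
  t = 2.5000: CF_t = 2.150000, DF = 0.862609, PV = 1.854609
  t = 3.0000: CF_t = 2.150000, DF = 0.837484, PV = 1.800591
  t = 3.5000: CF_t = 2.150000, DF = 0.813092, PV = 1.748147
  t = 4.0000: CF_t = 2.150000, DF = 0.789409, PV = 1.697230
  t = 4.5000: CF_t = 2.150000, DF = 0.766417, PV = 1.647796
  t = 5.0000: CF_t = 2.150000, DF = 0.744094, PV = 1.599802
  t = 5.5000: CF_t = 2.150000, DF = 0.722421, PV = 1.553206
  t = 6.0000: CF_t = 2.150000, DF = 0.701380, PV = 1.507967
  t = 6.5000: CF_t = 2.150000, DF = 0.680951, PV = 1.464045
  t = 7.0000: CF_t = 2.150000, DF = 0.661118, PV = 1.421403
  t = 7.5000: CF_t = 2.150000, DF = 0.641862, PV = 1.380003
  t = 8.0000: CF_t = 2.150000, DF = 0.623167, PV = 1.339809
  t = 8.5000: CF_t = 2.150000, DF = 0.605016, PV = 1.300785
  t = 9.0000: CF_t = 2.150000, DF = 0.587395, PV = 1.262898
  t = 9.5000: CF_t = 2.150000, DF = 0.570286, PV = 1.226115
  t = 10.0000: CF_t = 102.150000, DF = 0.553676, PV = 56.557978
Price P = sum_t PV_t = 87.354146

Answer: Price = 87.3541


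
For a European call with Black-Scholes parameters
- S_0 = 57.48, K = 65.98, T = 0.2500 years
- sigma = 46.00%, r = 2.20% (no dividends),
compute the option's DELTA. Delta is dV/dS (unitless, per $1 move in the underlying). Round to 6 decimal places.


Answer: Delta = 0.322501

Derivation:
d1 = -0.4607156721; d2 = -0.6907156721
phi(d1) = 0.3587720686; exp(-qT) = 1.0000000000; exp(-rT) = 0.9945150973
N(d1) = 0.3225013048
Delta = exp(-qT) * N(d1) = 1.0000000000 * 0.3225013048 = 0.322501


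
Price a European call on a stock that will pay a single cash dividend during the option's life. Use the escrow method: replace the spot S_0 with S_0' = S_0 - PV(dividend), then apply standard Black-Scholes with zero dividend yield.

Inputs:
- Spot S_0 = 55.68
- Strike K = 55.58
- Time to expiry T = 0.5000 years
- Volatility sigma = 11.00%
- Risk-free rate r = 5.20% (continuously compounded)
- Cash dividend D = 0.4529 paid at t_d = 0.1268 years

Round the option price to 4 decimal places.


Answer: Price = 2.2890

Derivation:
PV(D) = D * exp(-r * t_d) = 0.4529 * 0.99342809 = 0.44992358
S_0' = S_0 - PV(D) = 55.6800 - 0.44992358 = 55.23007642
d1 = (ln(S_0'/K) + (r + sigma^2/2)*T) / (sigma*sqrt(T)) = 0.29196109
d2 = d1 - sigma*sqrt(T) = 0.21417934
exp(-rT) = 0.97433509
N(d1) = 0.61484181; N(d2) = 0.58479640
C = S_0' * N(d1) - K * exp(-rT) * N(d2) = 55.23007642 * 0.61484181 - 55.5800 * 0.97433509 * 0.58479640 = 2.2890


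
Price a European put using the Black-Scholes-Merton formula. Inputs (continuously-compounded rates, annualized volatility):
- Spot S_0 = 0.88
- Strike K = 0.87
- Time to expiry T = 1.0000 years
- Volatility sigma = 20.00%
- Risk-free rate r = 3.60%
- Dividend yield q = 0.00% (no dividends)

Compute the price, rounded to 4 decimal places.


d1 = (ln(S/K) + (r - q + 0.5*sigma^2) * T) / (sigma * sqrt(T)) = 0.33714348
d2 = d1 - sigma * sqrt(T) = 0.13714348
exp(-rT) = 0.96464029; exp(-qT) = 1.00000000
P = K * exp(-rT) * N(-d2) - S_0 * exp(-qT) * N(-d1)
N(-d1) = 0.36800437; N(-d2) = 0.44545869
P = 0.8700 * 0.96464029 * 0.44545869 - 0.8800 * 1.00000000 * 0.36800437 = 0.0500

Answer: Price = 0.0500


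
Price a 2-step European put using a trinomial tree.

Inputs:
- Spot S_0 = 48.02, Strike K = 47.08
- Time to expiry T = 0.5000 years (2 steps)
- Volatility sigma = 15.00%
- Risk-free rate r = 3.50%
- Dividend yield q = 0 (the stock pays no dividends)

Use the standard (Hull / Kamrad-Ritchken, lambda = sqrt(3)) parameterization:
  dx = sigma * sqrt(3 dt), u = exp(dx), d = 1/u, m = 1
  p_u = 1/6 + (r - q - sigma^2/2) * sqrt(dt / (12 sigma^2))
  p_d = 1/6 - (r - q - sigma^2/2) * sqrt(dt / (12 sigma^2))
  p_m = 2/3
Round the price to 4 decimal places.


dt = T/N = 0.250000; dx = sigma*sqrt(3*dt) = 0.129904
u = exp(dx) = 1.138719; d = 1/u = 0.878180
p_u = 0.189520, p_m = 0.666667, p_d = 0.143813
Discount per step: exp(-r*dt) = 0.991288
Stock lattice S(k, j) with j the centered position index:
  k=0: S(0,+0) = 48.0200
  k=1: S(1,-1) = 42.1702; S(1,+0) = 48.0200; S(1,+1) = 54.6813
  k=2: S(2,-2) = 37.0330; S(2,-1) = 42.1702; S(2,+0) = 48.0200; S(2,+1) = 54.6813; S(2,+2) = 62.2666
Terminal payoffs V(N, j) = max(K - S_T, 0):
  V(2,-2) = 10.046979; V(2,-1) = 4.909801; V(2,+0) = 0.000000; V(2,+1) = 0.000000; V(2,+2) = 0.000000
Backward induction: V(k, j) = exp(-r*dt) * [p_u * V(k+1, j+1) + p_m * V(k+1, j) + p_d * V(k+1, j-1)]
  V(1,-1) = exp(-r*dt) * [p_u*0.000000 + p_m*4.909801 + p_d*10.046979] = 4.676986
  V(1,+0) = exp(-r*dt) * [p_u*0.000000 + p_m*0.000000 + p_d*4.909801] = 0.699943
  V(1,+1) = exp(-r*dt) * [p_u*0.000000 + p_m*0.000000 + p_d*0.000000] = 0.000000
  V(0,+0) = exp(-r*dt) * [p_u*0.000000 + p_m*0.699943 + p_d*4.676986] = 1.129316

Answer: Price = V(0,0) = 1.1293


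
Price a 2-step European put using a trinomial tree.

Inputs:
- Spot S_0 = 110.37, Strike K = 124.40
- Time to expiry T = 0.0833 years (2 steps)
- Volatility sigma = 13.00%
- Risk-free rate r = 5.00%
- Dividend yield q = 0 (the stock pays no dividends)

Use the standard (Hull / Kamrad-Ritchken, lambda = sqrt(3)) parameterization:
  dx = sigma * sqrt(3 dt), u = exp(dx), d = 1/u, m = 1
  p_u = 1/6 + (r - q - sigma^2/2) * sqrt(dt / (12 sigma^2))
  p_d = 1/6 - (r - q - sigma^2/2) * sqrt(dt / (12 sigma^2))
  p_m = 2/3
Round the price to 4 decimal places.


Answer: Price = V(0,0) = 13.5133

Derivation:
dt = T/N = 0.041650; dx = sigma*sqrt(3*dt) = 0.045953
u = exp(dx) = 1.047025; d = 1/u = 0.955087
p_u = 0.185496, p_m = 0.666667, p_d = 0.147837
Discount per step: exp(-r*dt) = 0.997920
Stock lattice S(k, j) with j the centered position index:
  k=0: S(0,+0) = 110.3700
  k=1: S(1,-1) = 105.4130; S(1,+0) = 110.3700; S(1,+1) = 115.5601
  k=2: S(2,-2) = 100.6786; S(2,-1) = 105.4130; S(2,+0) = 110.3700; S(2,+1) = 115.5601; S(2,+2) = 120.9944
Terminal payoffs V(N, j) = max(K - S_T, 0):
  V(2,-2) = 23.721440; V(2,-1) = 18.987038; V(2,+0) = 14.030000; V(2,+1) = 8.839858; V(2,+2) = 3.405650
Backward induction: V(k, j) = exp(-r*dt) * [p_u * V(k+1, j+1) + p_m * V(k+1, j) + p_d * V(k+1, j-1)]
  V(1,-1) = exp(-r*dt) * [p_u*14.030000 + p_m*18.987038 + p_d*23.721440] = 18.728402
  V(1,+0) = exp(-r*dt) * [p_u*8.839858 + p_m*14.030000 + p_d*18.987038] = 13.771372
  V(1,+1) = exp(-r*dt) * [p_u*3.405650 + p_m*8.839858 + p_d*14.030000] = 8.581237
  V(0,+0) = exp(-r*dt) * [p_u*8.581237 + p_m*13.771372 + p_d*18.728402] = 13.513282


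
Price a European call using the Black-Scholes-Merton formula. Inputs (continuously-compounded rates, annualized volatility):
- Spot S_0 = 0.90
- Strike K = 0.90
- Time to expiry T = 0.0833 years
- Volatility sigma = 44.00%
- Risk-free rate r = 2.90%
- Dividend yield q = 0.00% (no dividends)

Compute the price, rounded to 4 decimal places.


Answer: Price = 0.0466

Derivation:
d1 = (ln(S/K) + (r - q + 0.5*sigma^2) * T) / (sigma * sqrt(T)) = 0.08251834
d2 = d1 - sigma * sqrt(T) = -0.04447332
exp(-rT) = 0.99758722; exp(-qT) = 1.00000000
C = S_0 * exp(-qT) * N(d1) - K * exp(-rT) * N(d2)
N(d1) = 0.53288273; N(d2) = 0.48226356
C = 0.9000 * 1.00000000 * 0.53288273 - 0.9000 * 0.99758722 * 0.48226356 = 0.0466


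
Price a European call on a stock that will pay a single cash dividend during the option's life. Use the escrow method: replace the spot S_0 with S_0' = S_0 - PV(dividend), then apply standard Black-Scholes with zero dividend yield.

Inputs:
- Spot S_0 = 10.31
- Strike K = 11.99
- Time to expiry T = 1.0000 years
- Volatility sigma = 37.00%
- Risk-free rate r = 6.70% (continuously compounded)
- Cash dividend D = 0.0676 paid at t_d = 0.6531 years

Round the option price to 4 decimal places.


Answer: Price = 1.1369

Derivation:
PV(D) = D * exp(-r * t_d) = 0.0676 * 0.95718586 = 0.06470576
S_0' = S_0 - PV(D) = 10.3100 - 0.06470576 = 10.24529424
d1 = (ln(S_0'/K) + (r + sigma^2/2)*T) / (sigma*sqrt(T)) = -0.05893099
d2 = d1 - sigma*sqrt(T) = -0.42893099
exp(-rT) = 0.93519520
N(d1) = 0.47650354; N(d2) = 0.33398672
C = S_0' * N(d1) - K * exp(-rT) * N(d2) = 10.24529424 * 0.47650354 - 11.9900 * 0.93519520 * 0.33398672 = 1.1369


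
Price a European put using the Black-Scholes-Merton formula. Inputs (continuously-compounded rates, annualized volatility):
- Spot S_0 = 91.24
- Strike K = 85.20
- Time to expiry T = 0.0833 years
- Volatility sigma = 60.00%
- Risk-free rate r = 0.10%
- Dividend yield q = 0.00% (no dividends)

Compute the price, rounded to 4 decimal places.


Answer: Price = 3.5330

Derivation:
d1 = (ln(S/K) + (r - q + 0.5*sigma^2) * T) / (sigma * sqrt(T)) = 0.48258389
d2 = d1 - sigma * sqrt(T) = 0.30941346
exp(-rT) = 0.99991670; exp(-qT) = 1.00000000
P = K * exp(-rT) * N(-d2) - S_0 * exp(-qT) * N(-d1)
N(-d1) = 0.31469561; N(-d2) = 0.37850352
P = 85.2000 * 0.99991670 * 0.37850352 - 91.2400 * 1.00000000 * 0.31469561 = 3.5330


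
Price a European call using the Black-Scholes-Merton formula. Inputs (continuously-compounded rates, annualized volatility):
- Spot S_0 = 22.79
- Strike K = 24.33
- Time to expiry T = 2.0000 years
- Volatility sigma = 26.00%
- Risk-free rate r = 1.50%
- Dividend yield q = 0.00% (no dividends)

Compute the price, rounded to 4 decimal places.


d1 = (ln(S/K) + (r - q + 0.5*sigma^2) * T) / (sigma * sqrt(T)) = 0.08760424
d2 = d1 - sigma * sqrt(T) = -0.28009129
exp(-rT) = 0.97044553; exp(-qT) = 1.00000000
C = S_0 * exp(-qT) * N(d1) - K * exp(-rT) * N(d2)
N(d1) = 0.53490438; N(d2) = 0.38970373
C = 22.7900 * 1.00000000 * 0.53490438 - 24.3300 * 0.97044553 * 0.38970373 = 2.9892

Answer: Price = 2.9892


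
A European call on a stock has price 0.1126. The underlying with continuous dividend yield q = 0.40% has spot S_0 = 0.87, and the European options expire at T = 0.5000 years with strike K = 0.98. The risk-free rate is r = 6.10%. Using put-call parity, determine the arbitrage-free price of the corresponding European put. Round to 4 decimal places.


Put-call parity: C - P = S_0 * exp(-qT) - K * exp(-rT).
S_0 * exp(-qT) = 0.8700 * 0.99800200 = 0.86826174
K * exp(-rT) = 0.9800 * 0.96996043 = 0.95056122
P = C - S*exp(-qT) + K*exp(-rT)
P = 0.1126 - 0.86826174 + 0.95056122 = 0.1949

Answer: Put price = 0.1949


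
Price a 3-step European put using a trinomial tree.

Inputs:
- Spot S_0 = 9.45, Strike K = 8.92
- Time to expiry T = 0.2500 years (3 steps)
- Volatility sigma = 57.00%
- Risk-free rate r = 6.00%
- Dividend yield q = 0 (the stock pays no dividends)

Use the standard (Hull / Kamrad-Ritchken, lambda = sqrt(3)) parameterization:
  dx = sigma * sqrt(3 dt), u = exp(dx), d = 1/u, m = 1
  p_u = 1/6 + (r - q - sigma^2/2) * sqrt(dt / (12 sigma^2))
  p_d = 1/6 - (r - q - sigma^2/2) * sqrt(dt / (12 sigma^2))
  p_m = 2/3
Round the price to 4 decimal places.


Answer: Price = V(0,0) = 0.7209

Derivation:
dt = T/N = 0.083333; dx = sigma*sqrt(3*dt) = 0.285000
u = exp(dx) = 1.329762; d = 1/u = 0.752014
p_u = 0.151689, p_m = 0.666667, p_d = 0.181645
Discount per step: exp(-r*dt) = 0.995012
Stock lattice S(k, j) with j the centered position index:
  k=0: S(0,+0) = 9.4500
  k=1: S(1,-1) = 7.1065; S(1,+0) = 9.4500; S(1,+1) = 12.5663
  k=2: S(2,-2) = 5.3442; S(2,-1) = 7.1065; S(2,+0) = 9.4500; S(2,+1) = 12.5663; S(2,+2) = 16.7101
  k=3: S(3,-3) = 4.0189; S(3,-2) = 5.3442; S(3,-1) = 7.1065; S(3,+0) = 9.4500; S(3,+1) = 12.5663; S(3,+2) = 16.7101; S(3,+3) = 22.2205
Terminal payoffs V(N, j) = max(K - S_T, 0):
  V(3,-3) = 4.901074; V(3,-2) = 3.575785; V(3,-1) = 1.813465; V(3,+0) = 0.000000; V(3,+1) = 0.000000; V(3,+2) = 0.000000; V(3,+3) = 0.000000
Backward induction: V(k, j) = exp(-r*dt) * [p_u * V(k+1, j+1) + p_m * V(k+1, j) + p_d * V(k+1, j-1)]
  V(2,-2) = exp(-r*dt) * [p_u*1.813465 + p_m*3.575785 + p_d*4.901074] = 3.531491
  V(2,-1) = exp(-r*dt) * [p_u*0.000000 + p_m*1.813465 + p_d*3.575785] = 1.849230
  V(2,+0) = exp(-r*dt) * [p_u*0.000000 + p_m*0.000000 + p_d*1.813465] = 0.327764
  V(2,+1) = exp(-r*dt) * [p_u*0.000000 + p_m*0.000000 + p_d*0.000000] = 0.000000
  V(2,+2) = exp(-r*dt) * [p_u*0.000000 + p_m*0.000000 + p_d*0.000000] = 0.000000
  V(1,-1) = exp(-r*dt) * [p_u*0.327764 + p_m*1.849230 + p_d*3.531491] = 1.914419
  V(1,+0) = exp(-r*dt) * [p_u*0.000000 + p_m*0.327764 + p_d*1.849230] = 0.551647
  V(1,+1) = exp(-r*dt) * [p_u*0.000000 + p_m*0.000000 + p_d*0.327764] = 0.059240
  V(0,+0) = exp(-r*dt) * [p_u*0.059240 + p_m*0.551647 + p_d*1.914419] = 0.720881
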